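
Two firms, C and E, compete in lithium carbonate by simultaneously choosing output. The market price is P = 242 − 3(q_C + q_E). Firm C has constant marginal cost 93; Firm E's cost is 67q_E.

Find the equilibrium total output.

36

Firm C's profit: π = q_C(242 − 3(q_C + q_E)) − 93q_C.
∂π/∂q_C = 149 − 6q_C − 3q_E = 0, so q_C = 149/6 − 0.5q_E.
By the same steps for E: q_E = 175/6 − 0.5q_C.
Substituting the second reaction function into the first: q_C = 149/6 − 0.5(175/6 − 0.5q_C), which gives 0.75q_C = 10.25 ⇒ q_C = 41/3.
Then q_E = 175/6 − 0.5·(41/3) = 67/3.
Total output: 41/3 + 67/3 = 36.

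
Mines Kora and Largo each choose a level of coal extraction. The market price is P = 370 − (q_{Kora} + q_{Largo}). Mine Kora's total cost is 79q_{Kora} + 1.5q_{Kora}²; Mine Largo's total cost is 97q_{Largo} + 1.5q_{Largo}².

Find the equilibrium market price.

Mine Kora's profit: π = q_{Kora}(370 − (q_{Kora} + q_{Largo})) − 79q_{Kora} − 1.5q_{Kora}².
∂π/∂q_{Kora} = 291 − 5q_{Kora} − q_{Largo} = 0, so q_{Kora} = 58.2 − 0.2q_{Largo}.
By the same steps for Largo: q_{Largo} = 54.6 − 0.2q_{Kora}.
Plugging q_{Largo} into Kora's best response: q_{Kora} = 58.2 − 0.2(54.6 − 0.2q_{Kora}) ⇒ 0.96q_{Kora} = 47.28, so q_{Kora} = 49.25.
Then q_{Largo} = 54.6 − 0.2·49.25 = 44.75.
Equilibrium price: P = 370 − 94 = 276.

276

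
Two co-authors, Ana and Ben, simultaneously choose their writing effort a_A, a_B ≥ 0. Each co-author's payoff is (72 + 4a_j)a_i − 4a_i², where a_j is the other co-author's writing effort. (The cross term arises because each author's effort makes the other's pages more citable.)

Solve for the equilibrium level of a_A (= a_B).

18

Ana's payoff is (72 + 4a_B)a_A − 4a_A².
∂π/∂a_A = 72 + 4a_B − 8a_A = 0, so a_A = 9 + 0.5a_B.
By symmetry a_B = a_A; substituting into the reaction function, 0.5a_A = 9 and a_A = 18.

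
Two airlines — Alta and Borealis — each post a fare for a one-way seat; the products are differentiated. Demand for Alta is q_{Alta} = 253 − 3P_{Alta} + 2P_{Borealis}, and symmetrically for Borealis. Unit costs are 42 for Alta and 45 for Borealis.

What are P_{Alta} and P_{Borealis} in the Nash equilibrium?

95.3125, 96.4375

Alta's profit: π = (P_{Alta} − 42)(253 − 3P_{Alta} + 2P_{Borealis}).
∂π/∂P_{Alta} = 379 − 6P_{Alta} + 2P_{Borealis} = 0 ⇒ P_{Alta} = 379/6 + (1/3)P_{Borealis}.
Similarly P_{Borealis} = 194/3 + (1/3)P_{Alta}.
Solving the two reaction functions simultaneously: (1 − (1/3)(1/3))P_{Alta} = 379/6 + (1/3)·(194/3), so (8/9)P_{Alta} = 1525/18 and P_{Alta} = 95.3125.
Then P_{Borealis} = 194/3 + (1/3)·95.3125 = 96.4375.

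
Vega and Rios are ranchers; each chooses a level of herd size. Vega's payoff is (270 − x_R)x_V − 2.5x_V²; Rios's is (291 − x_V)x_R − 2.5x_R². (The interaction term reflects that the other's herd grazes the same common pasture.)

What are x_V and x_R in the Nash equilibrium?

44.125, 49.375

Expanding Vega's payoff: 270x_V − x_Rx_V − 2.5x_V².
∂π/∂x_V = 270 − x_R − 5x_V = 0, so x_V = 54 − 0.2x_R.
Likewise for Rios: x_R = 58.2 − 0.2x_V.
Substituting the second reaction function into the first: x_V = 54 − 0.2(58.2 − 0.2x_V), which gives 0.96x_V = 42.36 ⇒ x_V = 44.125.
Then x_R = 58.2 − 0.2·44.125 = 49.375.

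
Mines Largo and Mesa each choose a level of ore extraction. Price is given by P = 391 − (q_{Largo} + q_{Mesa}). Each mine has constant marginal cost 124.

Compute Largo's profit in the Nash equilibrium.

Mine Largo's profit: π = q_{Largo}(391 − (q_{Largo} + q_{Mesa})) − 124q_{Largo}.
∂π/∂q_{Largo} = 267 − 2q_{Largo} − q_{Mesa} = 0, so q_{Largo} = 133.5 − 0.5q_{Mesa}.
By symmetry q_{Mesa} = q_{Largo}; substituting into the reaction function, 1.5q_{Largo} = 133.5 and q_{Largo} = 89.
Price P = 391 − 178 = 213.
Largo's profit: (213 − 124)·89 = 7921.

7921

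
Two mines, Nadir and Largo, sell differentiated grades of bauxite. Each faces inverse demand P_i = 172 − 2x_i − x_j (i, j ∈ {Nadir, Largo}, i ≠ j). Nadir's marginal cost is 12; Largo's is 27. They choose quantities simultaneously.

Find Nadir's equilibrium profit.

2178

Mine Nadir's profit: π = x_{Nadir}(172 − 2x_{Nadir} − x_{Largo}) − 12x_{Nadir}.
∂π/∂x_{Nadir} = 160 − 4x_{Nadir} − x_{Largo} = 0 ⇒ x_{Nadir} = 40 − 0.25x_{Largo}.
Similarly x_{Largo} = 36.25 − 0.25x_{Nadir}.
Solving the two reaction functions simultaneously: (1 − (−0.25)(−0.25))x_{Nadir} = 40 − 0.25·36.25, so 0.9375x_{Nadir} = 30.9375 and x_{Nadir} = 33.
Then x_{Largo} = 36.25 − 0.25·33 = 28.
P_{Nadir} = 172 − 2·33 − 28 = 78.
Profit = (78 − 12)·33 = 2178.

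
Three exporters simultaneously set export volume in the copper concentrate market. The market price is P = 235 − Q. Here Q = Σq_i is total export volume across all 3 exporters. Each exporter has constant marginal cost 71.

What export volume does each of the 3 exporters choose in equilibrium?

41

A representative exporter's profit is π_i = q_i(235 − Q) − 71q_i, with Q = q_i + Σ_{j≠i} q_j.
First-order condition: 164 − 2q_i − Σ_{j≠i} q_j = 0.
With identical exporters, set every q_j = q: then 164 − 2q − 2q = 0, i.e. q = 164/4 = 41.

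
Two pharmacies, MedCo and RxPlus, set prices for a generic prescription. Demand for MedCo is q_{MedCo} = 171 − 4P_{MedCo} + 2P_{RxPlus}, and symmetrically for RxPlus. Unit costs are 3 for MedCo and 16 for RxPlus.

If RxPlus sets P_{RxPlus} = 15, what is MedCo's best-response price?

MedCo's profit: π = (P_{MedCo} − 3)(171 − 4P_{MedCo} + 2P_{RxPlus}).
∂π/∂P_{MedCo} = 183 − 8P_{MedCo} + 2P_{RxPlus} = 0 ⇒ P_{MedCo} = 22.875 + 0.25P_{RxPlus}.
At P_{RxPlus} = 15: P_{MedCo} = 22.875 + 0.25·15 = 26.625.

26.625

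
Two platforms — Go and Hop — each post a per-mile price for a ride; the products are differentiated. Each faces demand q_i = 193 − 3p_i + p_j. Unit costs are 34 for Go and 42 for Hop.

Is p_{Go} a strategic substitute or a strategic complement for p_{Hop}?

Go's profit: π = (p_{Go} − 34)(193 − 3p_{Go} + p_{Hop}).
∂π/∂p_{Go} = 295 − 6p_{Go} + p_{Hop} = 0 ⇒ p_{Go} = 295/6 + (1/6)p_{Hop}.
The best-response slope dp_{Go}/dp_{Hop} = 1/6 > 0: the reaction function is upward-sloping, so the choices are strategic complements.

strategic complements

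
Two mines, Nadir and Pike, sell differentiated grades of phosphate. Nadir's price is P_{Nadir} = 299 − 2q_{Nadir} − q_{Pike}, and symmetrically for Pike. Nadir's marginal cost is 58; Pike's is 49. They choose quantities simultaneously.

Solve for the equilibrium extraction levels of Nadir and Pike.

Mine Nadir's profit: π = q_{Nadir}(299 − 2q_{Nadir} − q_{Pike}) − 58q_{Nadir}.
∂π/∂q_{Nadir} = 241 − 4q_{Nadir} − q_{Pike} = 0 ⇒ q_{Nadir} = 60.25 − 0.25q_{Pike}.
Similarly q_{Pike} = 62.5 − 0.25q_{Nadir}.
Plugging q_{Pike} into Nadir's best response: q_{Nadir} = 60.25 − 0.25(62.5 − 0.25q_{Nadir}) ⇒ 0.9375q_{Nadir} = 44.625, so q_{Nadir} = 47.6.
Then q_{Pike} = 62.5 − 0.25·47.6 = 50.6.

47.6, 50.6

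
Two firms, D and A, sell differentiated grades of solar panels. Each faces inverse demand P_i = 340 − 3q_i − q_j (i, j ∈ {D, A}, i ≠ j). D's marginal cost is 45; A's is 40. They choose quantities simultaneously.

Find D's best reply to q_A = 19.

46

Firm D's profit: π = q_D(340 − 3q_D − q_A) − 45q_D.
∂π/∂q_D = 295 − 6q_D − q_A = 0 ⇒ q_D = 295/6 − (1/6)q_A.
At q_A = 19: q_D = 295/6 − (1/6)·19 = 46.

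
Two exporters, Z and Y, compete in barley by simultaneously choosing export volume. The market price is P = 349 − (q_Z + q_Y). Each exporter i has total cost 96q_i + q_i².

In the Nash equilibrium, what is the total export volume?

Exporter Z's profit: π = q_Z(349 − (q_Z + q_Y)) − 96q_Z − q_Z².
∂π/∂q_Z = 253 − 4q_Z − q_Y = 0, so q_Z = 63.25 − 0.25q_Y.
By symmetry q_Y = q_Z; substituting into the reaction function, 1.25q_Z = 63.25 and q_Z = 50.6.
Total export volume: 50.6 + 50.6 = 101.2.

101.2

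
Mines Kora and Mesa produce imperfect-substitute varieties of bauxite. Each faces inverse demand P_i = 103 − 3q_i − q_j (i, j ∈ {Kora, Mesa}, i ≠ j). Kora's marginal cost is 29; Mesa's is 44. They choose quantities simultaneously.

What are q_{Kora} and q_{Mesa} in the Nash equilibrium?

11, 8

Mine Kora's profit: π = q_{Kora}(103 − 3q_{Kora} − q_{Mesa}) − 29q_{Kora}.
∂π/∂q_{Kora} = 74 − 6q_{Kora} − q_{Mesa} = 0 ⇒ q_{Kora} = 37/3 − (1/6)q_{Mesa}.
Similarly q_{Mesa} = 59/6 − (1/6)q_{Kora}.
Plugging q_{Mesa} into Kora's best response: q_{Kora} = 37/3 − (1/6)(59/6 − (1/6)q_{Kora}) ⇒ (35/36)q_{Kora} = 385/36, so q_{Kora} = 11.
Then q_{Mesa} = 59/6 − (1/6)·11 = 8.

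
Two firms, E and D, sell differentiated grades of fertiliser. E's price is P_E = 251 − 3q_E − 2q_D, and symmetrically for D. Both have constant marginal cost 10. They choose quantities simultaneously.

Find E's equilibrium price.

100.375

Firm E's profit: π = q_E(251 − 3q_E − 2q_D) − 10q_E.
∂π/∂q_E = 241 − 6q_E − 2q_D = 0 ⇒ q_E = 241/6 − (1/3)q_D.
The game is symmetric, so in equilibrium q_D = q_E: the reaction function gives (4/3)q_E = 241/6, hence q_E = 30.125.
P_E = 251 − 3·30.125 − 2·30.125 = 100.375.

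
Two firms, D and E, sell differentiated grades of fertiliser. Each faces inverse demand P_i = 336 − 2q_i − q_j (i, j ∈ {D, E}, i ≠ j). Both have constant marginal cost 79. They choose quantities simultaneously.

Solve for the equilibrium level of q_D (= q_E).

Firm D's profit: π = q_D(336 − 2q_D − q_E) − 79q_D.
∂π/∂q_D = 257 − 4q_D − q_E = 0 ⇒ q_D = 64.25 − 0.25q_E.
Setting q_D = q_E in the reaction function: q_D = 64.25 − 0.25q_D, so q_D = 64.25 / 1.25 = 51.4.

51.4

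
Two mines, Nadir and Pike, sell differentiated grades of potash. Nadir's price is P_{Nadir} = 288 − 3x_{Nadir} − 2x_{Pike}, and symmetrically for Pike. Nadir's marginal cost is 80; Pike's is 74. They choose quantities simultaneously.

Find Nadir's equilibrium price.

Mine Nadir's profit: π = x_{Nadir}(288 − 3x_{Nadir} − 2x_{Pike}) − 80x_{Nadir}.
∂π/∂x_{Nadir} = 208 − 6x_{Nadir} − 2x_{Pike} = 0 ⇒ x_{Nadir} = 104/3 − (1/3)x_{Pike}.
Similarly x_{Pike} = 107/3 − (1/3)x_{Nadir}.
Solving the two reaction functions simultaneously: (1 − (−1/3)(−1/3))x_{Nadir} = 104/3 − (1/3)·(107/3), so (8/9)x_{Nadir} = 205/9 and x_{Nadir} = 25.625.
Then x_{Pike} = 107/3 − (1/3)·25.625 = 27.125.
P_{Nadir} = 288 − 3·25.625 − 2·27.125 = 156.875.

156.875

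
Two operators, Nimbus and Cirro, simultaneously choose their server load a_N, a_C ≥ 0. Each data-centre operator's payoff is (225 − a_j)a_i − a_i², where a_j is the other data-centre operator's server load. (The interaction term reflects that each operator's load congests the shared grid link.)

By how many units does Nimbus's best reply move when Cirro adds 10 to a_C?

-5

Nimbus's payoff is (225 − a_C)a_N − a_N².
∂π/∂a_N = 225 − a_C − 2a_N = 0, so a_N = 112.5 − 0.5a_C.
The reaction-function slope is −0.5, so a 10-unit rise in a_C moves a_N by −0.5 × 10 = −5. Nimbus's best response falls — the actions are strategic substitutes.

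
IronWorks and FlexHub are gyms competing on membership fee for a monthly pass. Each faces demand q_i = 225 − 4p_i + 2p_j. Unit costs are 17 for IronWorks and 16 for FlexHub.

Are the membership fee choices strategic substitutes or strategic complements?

strategic complements

IronWorks's profit: π = (p_{IronWorks} − 17)(225 − 4p_{IronWorks} + 2p_{FlexHub}).
∂π/∂p_{IronWorks} = 293 − 8p_{IronWorks} + 2p_{FlexHub} = 0 ⇒ p_{IronWorks} = 36.625 + 0.25p_{FlexHub}.
The best-response slope dp_{IronWorks}/dp_{FlexHub} = 0.25 > 0: the reaction function is upward-sloping, so the choices are strategic complements.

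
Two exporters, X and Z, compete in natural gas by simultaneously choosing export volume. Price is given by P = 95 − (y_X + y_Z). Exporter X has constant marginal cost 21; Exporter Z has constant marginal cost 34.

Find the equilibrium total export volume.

45

Exporter X's profit: π = y_X(95 − (y_X + y_Z)) − 21y_X.
∂π/∂y_X = 74 − 2y_X − y_Z = 0, so y_X = 37 − 0.5y_Z.
By the same steps for Z: y_Z = 30.5 − 0.5y_X.
Solving the two reaction functions simultaneously: (1 − (−0.5)(−0.5))y_X = 37 − 0.5·30.5, so 0.75y_X = 21.75 and y_X = 29.
Then y_Z = 30.5 − 0.5·29 = 16.
Total export volume: 29 + 16 = 45.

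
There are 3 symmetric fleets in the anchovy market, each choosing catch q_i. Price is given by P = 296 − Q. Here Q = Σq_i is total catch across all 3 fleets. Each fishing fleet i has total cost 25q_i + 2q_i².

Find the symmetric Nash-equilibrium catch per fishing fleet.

33.875

A representative fishing fleet's profit is π_i = q_i(296 − Q) − 25q_i − 2q_i², with Q = q_i + Σ_{j≠i} q_j.
First-order condition: 271 − 6q_i − Σ_{j≠i} q_j = 0.
In a symmetric equilibrium every fishing fleet chooses the same q, so Σ_{j≠i} q_j = 2q. The condition becomes 271 − 8q = 0, giving q = 271/8 = 33.875.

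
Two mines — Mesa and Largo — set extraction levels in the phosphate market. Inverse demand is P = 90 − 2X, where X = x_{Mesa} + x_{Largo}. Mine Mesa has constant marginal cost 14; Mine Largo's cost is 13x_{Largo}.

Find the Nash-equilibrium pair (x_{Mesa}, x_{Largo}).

Mine Mesa's profit: π = x_{Mesa}(90 − 2(x_{Mesa} + x_{Largo})) − 14x_{Mesa}.
∂π/∂x_{Mesa} = 76 − 4x_{Mesa} − 2x_{Largo} = 0, so x_{Mesa} = 19 − 0.5x_{Largo}.
By the same steps for Largo: x_{Largo} = 19.25 − 0.5x_{Mesa}.
Solving the two reaction functions simultaneously: (1 − (−0.5)(−0.5))x_{Mesa} = 19 − 0.5·19.25, so 0.75x_{Mesa} = 9.375 and x_{Mesa} = 12.5.
Then x_{Largo} = 19.25 − 0.5·12.5 = 13.

12.5, 13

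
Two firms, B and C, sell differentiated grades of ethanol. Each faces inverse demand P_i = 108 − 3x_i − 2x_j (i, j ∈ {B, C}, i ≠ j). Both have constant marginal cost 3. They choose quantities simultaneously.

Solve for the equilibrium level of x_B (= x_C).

13.125

Firm B's profit: π = x_B(108 − 3x_B − 2x_C) − 3x_B.
∂π/∂x_B = 105 − 6x_B − 2x_C = 0 ⇒ x_B = 17.5 − (1/3)x_C.
Setting x_B = x_C in the reaction function: x_B = 17.5 − (1/3)x_B, so x_B = 17.5 / (4/3) = 13.125.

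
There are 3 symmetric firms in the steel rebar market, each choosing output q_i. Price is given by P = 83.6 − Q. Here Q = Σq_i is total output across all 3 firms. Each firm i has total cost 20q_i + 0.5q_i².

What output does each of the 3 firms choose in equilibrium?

12.72

A representative firm's profit is π_i = q_i(83.6 − Q) − 20q_i − 0.5q_i², with Q = q_i + Σ_{j≠i} q_j.
First-order condition: 63.6 − 3q_i − Σ_{j≠i} q_j = 0.
With identical firms, set every q_j = q: then 63.6 − 3q − 2q = 0, i.e. q = 63.6/5 = 12.72.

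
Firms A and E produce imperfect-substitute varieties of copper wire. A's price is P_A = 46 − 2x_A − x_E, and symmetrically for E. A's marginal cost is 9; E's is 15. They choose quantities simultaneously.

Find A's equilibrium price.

Firm A's profit: π = x_A(46 − 2x_A − x_E) − 9x_A.
∂π/∂x_A = 37 − 4x_A − x_E = 0 ⇒ x_A = 9.25 − 0.25x_E.
Similarly x_E = 7.75 − 0.25x_A.
Substituting the second reaction function into the first: x_A = 9.25 − 0.25(7.75 − 0.25x_A), which gives 0.9375x_A = 7.3125 ⇒ x_A = 7.8.
Then x_E = 7.75 − 0.25·7.8 = 5.8.
P_A = 46 − 2·7.8 − 5.8 = 24.6.

24.6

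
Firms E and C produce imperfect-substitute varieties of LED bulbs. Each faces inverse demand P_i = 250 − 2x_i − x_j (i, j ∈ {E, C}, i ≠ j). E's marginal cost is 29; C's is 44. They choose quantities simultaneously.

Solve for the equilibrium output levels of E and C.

45.2, 40.2

Firm E's profit: π = x_E(250 − 2x_E − x_C) − 29x_E.
∂π/∂x_E = 221 − 4x_E − x_C = 0 ⇒ x_E = 55.25 − 0.25x_C.
Similarly x_C = 51.5 − 0.25x_E.
Plugging x_C into E's best response: x_E = 55.25 − 0.25(51.5 − 0.25x_E) ⇒ 0.9375x_E = 42.375, so x_E = 45.2.
Then x_C = 51.5 − 0.25·45.2 = 40.2.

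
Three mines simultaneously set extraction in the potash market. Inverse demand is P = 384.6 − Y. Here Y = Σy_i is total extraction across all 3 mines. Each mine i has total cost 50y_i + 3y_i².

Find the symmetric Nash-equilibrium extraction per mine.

33.46

A representative mine's profit is π_i = y_i(384.6 − Y) − 50y_i − 3y_i², with Y = y_i + Σ_{j≠i} y_j.
First-order condition: 334.6 − 8y_i − Σ_{j≠i} y_j = 0.
In a symmetric equilibrium every mine chooses the same y, so Σ_{j≠i} y_j = 2y. The condition becomes 334.6 − 10y = 0, giving y = 334.6/10 = 33.46.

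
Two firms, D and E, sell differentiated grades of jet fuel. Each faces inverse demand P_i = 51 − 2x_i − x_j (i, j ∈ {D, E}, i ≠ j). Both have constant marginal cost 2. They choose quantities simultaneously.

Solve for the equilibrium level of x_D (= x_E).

9.8

Firm D's profit: π = x_D(51 − 2x_D − x_E) − 2x_D.
∂π/∂x_D = 49 − 4x_D − x_E = 0 ⇒ x_D = 12.25 − 0.25x_E.
By symmetry x_E = x_D; substituting into the reaction function, 1.25x_D = 12.25 and x_D = 9.8.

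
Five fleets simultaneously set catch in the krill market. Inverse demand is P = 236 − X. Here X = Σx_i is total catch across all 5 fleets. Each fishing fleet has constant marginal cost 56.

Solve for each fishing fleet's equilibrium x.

A representative fishing fleet's profit is π_i = x_i(236 − X) − 56x_i, with X = x_i + Σ_{j≠i} x_j.
First-order condition: 180 − 2x_i − Σ_{j≠i} x_j = 0.
In a symmetric equilibrium every fishing fleet chooses the same x, so Σ_{j≠i} x_j = 4x. The condition becomes 180 − 6x = 0, giving x = 180/6 = 30.

30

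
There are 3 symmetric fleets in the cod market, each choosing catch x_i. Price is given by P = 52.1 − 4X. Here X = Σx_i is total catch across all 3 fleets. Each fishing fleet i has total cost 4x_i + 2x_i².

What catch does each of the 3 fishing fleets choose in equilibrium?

A representative fishing fleet's profit is π_i = x_i(52.1 − 4X) − 4x_i − 2x_i², with X = x_i + Σ_{j≠i} x_j.
First-order condition: 48.1 − 12x_i − 4Σ_{j≠i} x_j = 0.
With identical fishing fleets, set every x_j = x: then 48.1 − 12x − 8x = 0, i.e. x = 48.1/20 = 2.405.

2.405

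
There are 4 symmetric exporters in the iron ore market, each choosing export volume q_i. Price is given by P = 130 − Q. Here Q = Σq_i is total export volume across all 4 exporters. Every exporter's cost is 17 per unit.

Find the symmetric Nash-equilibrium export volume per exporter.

A representative exporter's profit is π_i = q_i(130 − Q) − 17q_i, with Q = q_i + Σ_{j≠i} q_j.
First-order condition: 113 − 2q_i − Σ_{j≠i} q_j = 0.
With identical exporters, set every q_j = q: then 113 − 2q − 3q = 0, i.e. q = 113/5 = 22.6.

22.6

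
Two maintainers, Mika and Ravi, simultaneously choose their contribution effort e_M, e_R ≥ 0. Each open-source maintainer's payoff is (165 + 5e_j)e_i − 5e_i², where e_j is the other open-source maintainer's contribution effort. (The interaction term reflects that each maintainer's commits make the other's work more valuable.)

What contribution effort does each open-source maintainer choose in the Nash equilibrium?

33

Mika's payoff is (165 + 5e_R)e_M − 5e_M².
∂π/∂e_M = 165 + 5e_R − 10e_M = 0, so e_M = 16.5 + 0.5e_R.
The game is symmetric, so in equilibrium e_R = e_M: the reaction function gives 0.5e_M = 16.5, hence e_M = 33.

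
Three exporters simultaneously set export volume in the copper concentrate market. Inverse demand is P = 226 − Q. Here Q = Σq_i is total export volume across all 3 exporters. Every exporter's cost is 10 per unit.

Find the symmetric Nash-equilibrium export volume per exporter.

54

A representative exporter's profit is π_i = q_i(226 − Q) − 10q_i, with Q = q_i + Σ_{j≠i} q_j.
First-order condition: 216 − 2q_i − Σ_{j≠i} q_j = 0.
With identical exporters, set every q_j = q: then 216 − 2q − 2q = 0, i.e. q = 216/4 = 54.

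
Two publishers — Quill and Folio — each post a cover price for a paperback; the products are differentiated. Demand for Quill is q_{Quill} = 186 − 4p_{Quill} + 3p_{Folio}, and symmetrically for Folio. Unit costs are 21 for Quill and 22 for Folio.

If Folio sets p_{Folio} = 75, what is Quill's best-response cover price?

Quill's profit: π = (p_{Quill} − 21)(186 − 4p_{Quill} + 3p_{Folio}).
∂π/∂p_{Quill} = 270 − 8p_{Quill} + 3p_{Folio} = 0 ⇒ p_{Quill} = 33.75 + 0.375p_{Folio}.
At p_{Folio} = 75: p_{Quill} = 33.75 + 0.375·75 = 61.875.

61.875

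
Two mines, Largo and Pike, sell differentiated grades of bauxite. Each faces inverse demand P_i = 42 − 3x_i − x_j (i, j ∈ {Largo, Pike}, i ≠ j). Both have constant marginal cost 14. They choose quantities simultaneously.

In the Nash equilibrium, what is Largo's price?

26

Mine Largo's profit: π = x_{Largo}(42 − 3x_{Largo} − x_{Pike}) − 14x_{Largo}.
∂π/∂x_{Largo} = 28 − 6x_{Largo} − x_{Pike} = 0 ⇒ x_{Largo} = 14/3 − (1/6)x_{Pike}.
By symmetry x_{Pike} = x_{Largo}; substituting into the reaction function, (7/6)x_{Largo} = 14/3 and x_{Largo} = 4.
P_{Largo} = 42 − 3·4 − 4 = 26.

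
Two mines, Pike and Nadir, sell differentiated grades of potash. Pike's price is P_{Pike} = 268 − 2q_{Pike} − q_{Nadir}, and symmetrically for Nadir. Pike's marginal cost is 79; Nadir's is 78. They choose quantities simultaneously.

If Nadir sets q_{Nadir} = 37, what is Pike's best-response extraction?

38

Mine Pike's profit: π = q_{Pike}(268 − 2q_{Pike} − q_{Nadir}) − 79q_{Pike}.
∂π/∂q_{Pike} = 189 − 4q_{Pike} − q_{Nadir} = 0 ⇒ q_{Pike} = 47.25 − 0.25q_{Nadir}.
At q_{Nadir} = 37: q_{Pike} = 47.25 − 0.25·37 = 38.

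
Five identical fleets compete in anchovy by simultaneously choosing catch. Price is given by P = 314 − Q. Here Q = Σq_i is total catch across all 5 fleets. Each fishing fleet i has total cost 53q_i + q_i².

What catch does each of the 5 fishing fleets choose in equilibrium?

A representative fishing fleet's profit is π_i = q_i(314 − Q) − 53q_i − q_i², with Q = q_i + Σ_{j≠i} q_j.
First-order condition: 261 − 4q_i − Σ_{j≠i} q_j = 0.
Imposing symmetry (q_j = q for all j) turns Σ_{j≠i} q_j into 4q, so 261 = 8q and q = 32.625.

32.625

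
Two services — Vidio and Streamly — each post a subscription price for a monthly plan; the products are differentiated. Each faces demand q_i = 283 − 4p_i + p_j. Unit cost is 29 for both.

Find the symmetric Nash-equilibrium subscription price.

Vidio's profit: π = (p_{Vidio} − 29)(283 − 4p_{Vidio} + p_{Streamly}).
∂π/∂p_{Vidio} = 399 − 8p_{Vidio} + p_{Streamly} = 0 ⇒ p_{Vidio} = 49.875 + 0.125p_{Streamly}.
The game is symmetric, so in equilibrium p_{Streamly} = p_{Vidio}: the reaction function gives 0.875p_{Vidio} = 49.875, hence p_{Vidio} = 57.

57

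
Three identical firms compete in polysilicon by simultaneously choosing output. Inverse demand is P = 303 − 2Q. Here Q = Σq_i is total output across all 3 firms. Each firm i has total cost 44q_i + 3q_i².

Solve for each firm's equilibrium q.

A representative firm's profit is π_i = q_i(303 − 2Q) − 44q_i − 3q_i², with Q = q_i + Σ_{j≠i} q_j.
First-order condition: 259 − 10q_i − 2Σ_{j≠i} q_j = 0.
In a symmetric equilibrium every firm chooses the same q, so Σ_{j≠i} q_j = 2q. The condition becomes 259 − 14q = 0, giving q = 259/14 = 18.5.

18.5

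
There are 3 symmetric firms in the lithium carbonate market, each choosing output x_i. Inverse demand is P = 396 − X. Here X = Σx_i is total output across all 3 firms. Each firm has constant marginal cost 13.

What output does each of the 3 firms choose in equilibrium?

95.75

A representative firm's profit is π_i = x_i(396 − X) − 13x_i, with X = x_i + Σ_{j≠i} x_j.
First-order condition: 383 − 2x_i − Σ_{j≠i} x_j = 0.
With identical firms, set every x_j = x: then 383 − 2x − 2x = 0, i.e. x = 383/4 = 95.75.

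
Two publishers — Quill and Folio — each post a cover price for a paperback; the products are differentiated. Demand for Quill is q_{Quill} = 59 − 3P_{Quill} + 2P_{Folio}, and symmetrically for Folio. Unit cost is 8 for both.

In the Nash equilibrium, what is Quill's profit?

487.6875

Quill's profit: π = (P_{Quill} − 8)(59 − 3P_{Quill} + 2P_{Folio}).
∂π/∂P_{Quill} = 83 − 6P_{Quill} + 2P_{Folio} = 0 ⇒ P_{Quill} = 83/6 + (1/3)P_{Folio}.
Setting P_{Quill} = P_{Folio} in the reaction function: P_{Quill} = 83/6 + (1/3)P_{Quill}, so P_{Quill} = (83/6) / (2/3) = 20.75.
q_{Quill} = 59 − 3·20.75 + 2·20.75 = 38.25.
Profit = (20.75 − 8)·38.25 = 487.6875.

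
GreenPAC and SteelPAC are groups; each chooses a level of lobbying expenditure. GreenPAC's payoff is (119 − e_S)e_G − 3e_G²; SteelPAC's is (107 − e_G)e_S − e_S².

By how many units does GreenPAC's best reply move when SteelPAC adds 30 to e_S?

-5

Expanding GreenPAC's payoff: 119e_G − e_Se_G − 3e_G².
∂π/∂e_G = 119 − e_S − 6e_G = 0, so e_G = 119/6 − (1/6)e_S.
The reaction-function slope is −1/6, so a 30-unit rise in e_S moves e_G by −1/6 × 30 = −5. GreenPAC's best response falls — the actions are strategic substitutes.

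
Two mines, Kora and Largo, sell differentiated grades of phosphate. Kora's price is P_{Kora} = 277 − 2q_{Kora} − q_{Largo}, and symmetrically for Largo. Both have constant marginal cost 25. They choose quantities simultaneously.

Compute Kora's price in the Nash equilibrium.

Mine Kora's profit: π = q_{Kora}(277 − 2q_{Kora} − q_{Largo}) − 25q_{Kora}.
∂π/∂q_{Kora} = 252 − 4q_{Kora} − q_{Largo} = 0 ⇒ q_{Kora} = 63 − 0.25q_{Largo}.
Setting q_{Kora} = q_{Largo} in the reaction function: q_{Kora} = 63 − 0.25q_{Kora}, so q_{Kora} = 63 / 1.25 = 50.4.
P_{Kora} = 277 − 2·50.4 − 50.4 = 125.8.

125.8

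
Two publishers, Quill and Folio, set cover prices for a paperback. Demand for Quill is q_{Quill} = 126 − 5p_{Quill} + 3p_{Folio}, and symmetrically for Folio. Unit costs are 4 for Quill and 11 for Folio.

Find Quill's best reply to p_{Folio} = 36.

Quill's profit: π = (p_{Quill} − 4)(126 − 5p_{Quill} + 3p_{Folio}).
∂π/∂p_{Quill} = 146 − 10p_{Quill} + 3p_{Folio} = 0 ⇒ p_{Quill} = 14.6 + 0.3p_{Folio}.
At p_{Folio} = 36: p_{Quill} = 14.6 + 0.3·36 = 25.4.

25.4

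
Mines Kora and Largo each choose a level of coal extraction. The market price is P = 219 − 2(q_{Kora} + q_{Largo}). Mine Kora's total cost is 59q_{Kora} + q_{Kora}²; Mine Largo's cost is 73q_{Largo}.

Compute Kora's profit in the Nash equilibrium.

Mine Kora's profit: π = q_{Kora}(219 − 2(q_{Kora} + q_{Largo})) − 59q_{Kora} − q_{Kora}².
∂π/∂q_{Kora} = 160 − 6q_{Kora} − 2q_{Largo} = 0, so q_{Kora} = 80/3 − (1/3)q_{Largo}.
For Largo: ∂π/∂q_{Largo} = 146 − 4q_{Largo} − 2q_{Kora} = 0 ⇒ q_{Largo} = 36.5 − 0.5q_{Kora}.
Substituting the second reaction function into the first: q_{Kora} = 80/3 − (1/3)(36.5 − 0.5q_{Kora}), which gives (5/6)q_{Kora} = 14.5 ⇒ q_{Kora} = 17.4.
Then q_{Largo} = 36.5 − 0.5·17.4 = 27.8.
Price P = 219 − 2·45.2 = 128.6.
Kora's profit: (128.6 − 59)·17.4 − (17.4)² = 908.28.

908.28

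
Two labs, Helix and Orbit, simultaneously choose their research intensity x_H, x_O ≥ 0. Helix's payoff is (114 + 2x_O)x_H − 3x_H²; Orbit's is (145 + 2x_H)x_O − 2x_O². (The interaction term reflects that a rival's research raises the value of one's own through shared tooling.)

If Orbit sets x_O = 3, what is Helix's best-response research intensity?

Expanding Helix's payoff: 114x_H + 2x_Ox_H − 3x_H².
∂π/∂x_H = 114 + 2x_O − 6x_H = 0, so x_H = 19 + (1/3)x_O.
At x_O = 3: x_H = 19 + (1/3)·3 = 20.

20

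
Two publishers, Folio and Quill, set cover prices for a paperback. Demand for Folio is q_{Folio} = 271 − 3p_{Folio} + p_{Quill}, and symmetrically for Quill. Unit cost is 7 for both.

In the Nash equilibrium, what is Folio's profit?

7925.88

Folio's profit: π = (p_{Folio} − 7)(271 − 3p_{Folio} + p_{Quill}).
∂π/∂p_{Folio} = 292 − 6p_{Folio} + p_{Quill} = 0 ⇒ p_{Folio} = 146/3 + (1/6)p_{Quill}.
Setting p_{Folio} = p_{Quill} in the reaction function: p_{Folio} = 146/3 + (1/6)p_{Folio}, so p_{Folio} = (146/3) / (5/6) = 58.4.
q_{Folio} = 271 − 3·58.4 + 58.4 = 154.2.
Profit = (58.4 − 7)·154.2 = 7925.88.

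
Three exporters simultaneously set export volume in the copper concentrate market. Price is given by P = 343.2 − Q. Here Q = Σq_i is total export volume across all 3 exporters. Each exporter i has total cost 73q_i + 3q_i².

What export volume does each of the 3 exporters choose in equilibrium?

27.02

A representative exporter's profit is π_i = q_i(343.2 − Q) − 73q_i − 3q_i², with Q = q_i + Σ_{j≠i} q_j.
First-order condition: 270.2 − 8q_i − Σ_{j≠i} q_j = 0.
In a symmetric equilibrium every exporter chooses the same q, so Σ_{j≠i} q_j = 2q. The condition becomes 270.2 − 10q = 0, giving q = 270.2/10 = 27.02.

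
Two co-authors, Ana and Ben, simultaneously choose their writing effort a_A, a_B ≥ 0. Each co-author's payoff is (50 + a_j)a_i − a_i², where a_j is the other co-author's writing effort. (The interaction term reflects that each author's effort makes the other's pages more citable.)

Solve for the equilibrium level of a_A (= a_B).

50

Ana's payoff is (50 + a_B)a_A − a_A².
∂π/∂a_A = 50 + a_B − 2a_A = 0, so a_A = 25 + 0.5a_B.
The game is symmetric, so in equilibrium a_B = a_A: the reaction function gives 0.5a_A = 25, hence a_A = 50.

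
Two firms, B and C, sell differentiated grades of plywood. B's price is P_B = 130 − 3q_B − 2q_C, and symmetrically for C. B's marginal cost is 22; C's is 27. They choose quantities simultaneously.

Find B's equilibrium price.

Firm B's profit: π = q_B(130 − 3q_B − 2q_C) − 22q_B.
∂π/∂q_B = 108 − 6q_B − 2q_C = 0 ⇒ q_B = 18 − (1/3)q_C.
Similarly q_C = 103/6 − (1/3)q_B.
Substituting the second reaction function into the first: q_B = 18 − (1/3)(103/6 − (1/3)q_B), which gives (8/9)q_B = 221/18 ⇒ q_B = 13.8125.
Then q_C = 103/6 − (1/3)·13.8125 = 12.5625.
P_B = 130 − 3·13.8125 − 2·12.5625 = 63.4375.

63.4375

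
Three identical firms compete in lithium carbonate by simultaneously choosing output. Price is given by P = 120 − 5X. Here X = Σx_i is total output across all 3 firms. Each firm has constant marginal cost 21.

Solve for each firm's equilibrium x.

A representative firm's profit is π_i = x_i(120 − 5X) − 21x_i, with X = x_i + Σ_{j≠i} x_j.
First-order condition: 99 − 10x_i − 5Σ_{j≠i} x_j = 0.
With identical firms, set every x_j = x: then 99 − 10x − 10x = 0, i.e. x = 99/20 = 4.95.

4.95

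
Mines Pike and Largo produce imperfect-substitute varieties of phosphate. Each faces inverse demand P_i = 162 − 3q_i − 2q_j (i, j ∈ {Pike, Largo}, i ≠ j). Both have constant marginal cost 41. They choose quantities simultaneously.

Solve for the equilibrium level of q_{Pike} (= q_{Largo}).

15.125

Mine Pike's profit: π = q_{Pike}(162 − 3q_{Pike} − 2q_{Largo}) − 41q_{Pike}.
∂π/∂q_{Pike} = 121 − 6q_{Pike} − 2q_{Largo} = 0 ⇒ q_{Pike} = 121/6 − (1/3)q_{Largo}.
Setting q_{Pike} = q_{Largo} in the reaction function: q_{Pike} = 121/6 − (1/3)q_{Pike}, so q_{Pike} = (121/6) / (4/3) = 15.125.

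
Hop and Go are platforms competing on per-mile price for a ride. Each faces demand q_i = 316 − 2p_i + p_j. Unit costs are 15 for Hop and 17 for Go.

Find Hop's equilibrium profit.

Hop's profit: π = (p_{Hop} − 15)(316 − 2p_{Hop} + p_{Go}).
∂π/∂p_{Hop} = 346 − 4p_{Hop} + p_{Go} = 0 ⇒ p_{Hop} = 86.5 + 0.25p_{Go}.
Similarly p_{Go} = 87.5 + 0.25p_{Hop}.
Substituting the second reaction function into the first: p_{Hop} = 86.5 + 0.25(87.5 + 0.25p_{Hop}), which gives 0.9375p_{Hop} = 108.375 ⇒ p_{Hop} = 115.6.
Then p_{Go} = 87.5 + 0.25·115.6 = 116.4.
q_{Hop} = 316 − 2·115.6 + 116.4 = 201.2.
Profit = (115.6 − 15)·201.2 = 20240.72.

20240.72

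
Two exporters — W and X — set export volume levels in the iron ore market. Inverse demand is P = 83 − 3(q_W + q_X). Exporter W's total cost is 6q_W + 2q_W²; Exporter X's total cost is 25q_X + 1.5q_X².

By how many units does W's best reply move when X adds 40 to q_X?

Exporter W's profit: π = q_W(83 − 3(q_W + q_X)) − 6q_W − 2q_W².
∂π/∂q_W = 77 − 10q_W − 3q_X = 0, so q_W = 7.7 − 0.3q_X.
The reaction-function slope is −0.3, so a 40-unit rise in q_X moves q_W by −0.3 × 40 = −12. W's best response falls — the actions are strategic substitutes.

-12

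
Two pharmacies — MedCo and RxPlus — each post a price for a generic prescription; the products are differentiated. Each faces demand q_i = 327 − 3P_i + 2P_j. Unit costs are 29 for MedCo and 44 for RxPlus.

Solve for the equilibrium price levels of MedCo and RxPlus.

106.3125, 111.9375

MedCo's profit: π = (P_{MedCo} − 29)(327 − 3P_{MedCo} + 2P_{RxPlus}).
∂π/∂P_{MedCo} = 414 − 6P_{MedCo} + 2P_{RxPlus} = 0 ⇒ P_{MedCo} = 69 + (1/3)P_{RxPlus}.
Similarly P_{RxPlus} = 76.5 + (1/3)P_{MedCo}.
Substituting the second reaction function into the first: P_{MedCo} = 69 + (1/3)(76.5 + (1/3)P_{MedCo}), which gives (8/9)P_{MedCo} = 94.5 ⇒ P_{MedCo} = 106.3125.
Then P_{RxPlus} = 76.5 + (1/3)·106.3125 = 111.9375.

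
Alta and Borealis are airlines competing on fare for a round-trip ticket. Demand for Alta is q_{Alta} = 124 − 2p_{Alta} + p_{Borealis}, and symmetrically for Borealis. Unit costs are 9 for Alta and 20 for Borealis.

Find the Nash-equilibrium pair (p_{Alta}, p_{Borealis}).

Alta's profit: π = (p_{Alta} − 9)(124 − 2p_{Alta} + p_{Borealis}).
∂π/∂p_{Alta} = 142 − 4p_{Alta} + p_{Borealis} = 0 ⇒ p_{Alta} = 35.5 + 0.25p_{Borealis}.
Similarly p_{Borealis} = 41 + 0.25p_{Alta}.
Solving the two reaction functions simultaneously: (1 − (0.25)(0.25))p_{Alta} = 35.5 + 0.25·41, so 0.9375p_{Alta} = 45.75 and p_{Alta} = 48.8.
Then p_{Borealis} = 41 + 0.25·48.8 = 53.2.

48.8, 53.2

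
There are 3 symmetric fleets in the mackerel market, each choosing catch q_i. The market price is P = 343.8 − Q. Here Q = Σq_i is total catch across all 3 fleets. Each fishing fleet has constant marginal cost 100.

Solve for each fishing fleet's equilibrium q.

60.95

A representative fishing fleet's profit is π_i = q_i(343.8 − Q) − 100q_i, with Q = q_i + Σ_{j≠i} q_j.
First-order condition: 243.8 − 2q_i − Σ_{j≠i} q_j = 0.
Imposing symmetry (q_j = q for all j) turns Σ_{j≠i} q_j into 2q, so 243.8 = 4q and q = 60.95.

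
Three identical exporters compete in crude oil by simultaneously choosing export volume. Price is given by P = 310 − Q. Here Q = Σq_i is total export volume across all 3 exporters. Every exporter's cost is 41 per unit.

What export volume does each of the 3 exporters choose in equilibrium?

67.25

A representative exporter's profit is π_i = q_i(310 − Q) − 41q_i, with Q = q_i + Σ_{j≠i} q_j.
First-order condition: 269 − 2q_i − Σ_{j≠i} q_j = 0.
In a symmetric equilibrium every exporter chooses the same q, so Σ_{j≠i} q_j = 2q. The condition becomes 269 − 4q = 0, giving q = 269/4 = 67.25.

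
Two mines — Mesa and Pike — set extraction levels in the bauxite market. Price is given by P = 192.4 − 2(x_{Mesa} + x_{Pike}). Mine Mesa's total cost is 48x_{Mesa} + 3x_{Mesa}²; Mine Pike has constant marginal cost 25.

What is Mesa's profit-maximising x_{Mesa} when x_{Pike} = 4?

Mine Mesa's profit: π = x_{Mesa}(192.4 − 2(x_{Mesa} + x_{Pike})) − 48x_{Mesa} − 3x_{Mesa}².
∂π/∂x_{Mesa} = 144.4 − 10x_{Mesa} − 2x_{Pike} = 0, so x_{Mesa} = 14.44 − 0.2x_{Pike}.
At x_{Pike} = 4: x_{Mesa} = 14.44 − 0.2·4 = 13.64.

13.64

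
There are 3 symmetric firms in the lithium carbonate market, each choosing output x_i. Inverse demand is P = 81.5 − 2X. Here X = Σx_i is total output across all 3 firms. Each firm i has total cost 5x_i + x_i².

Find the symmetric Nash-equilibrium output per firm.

A representative firm's profit is π_i = x_i(81.5 − 2X) − 5x_i − x_i², with X = x_i + Σ_{j≠i} x_j.
First-order condition: 76.5 − 6x_i − 2Σ_{j≠i} x_j = 0.
In a symmetric equilibrium every firm chooses the same x, so Σ_{j≠i} x_j = 2x. The condition becomes 76.5 − 10x = 0, giving x = 76.5/10 = 7.65.

7.65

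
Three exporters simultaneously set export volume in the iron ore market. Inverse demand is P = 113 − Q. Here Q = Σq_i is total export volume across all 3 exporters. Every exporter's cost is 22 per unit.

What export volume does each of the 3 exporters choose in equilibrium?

22.75

A representative exporter's profit is π_i = q_i(113 − Q) − 22q_i, with Q = q_i + Σ_{j≠i} q_j.
First-order condition: 91 − 2q_i − Σ_{j≠i} q_j = 0.
With identical exporters, set every q_j = q: then 91 − 2q − 2q = 0, i.e. q = 91/4 = 22.75.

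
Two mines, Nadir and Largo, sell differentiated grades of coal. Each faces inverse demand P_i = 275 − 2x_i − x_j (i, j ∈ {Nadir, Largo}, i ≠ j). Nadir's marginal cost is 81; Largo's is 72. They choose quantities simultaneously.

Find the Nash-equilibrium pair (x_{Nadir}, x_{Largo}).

38.2, 41.2

Mine Nadir's profit: π = x_{Nadir}(275 − 2x_{Nadir} − x_{Largo}) − 81x_{Nadir}.
∂π/∂x_{Nadir} = 194 − 4x_{Nadir} − x_{Largo} = 0 ⇒ x_{Nadir} = 48.5 − 0.25x_{Largo}.
Similarly x_{Largo} = 50.75 − 0.25x_{Nadir}.
Plugging x_{Largo} into Nadir's best response: x_{Nadir} = 48.5 − 0.25(50.75 − 0.25x_{Nadir}) ⇒ 0.9375x_{Nadir} = 35.8125, so x_{Nadir} = 38.2.
Then x_{Largo} = 50.75 − 0.25·38.2 = 41.2.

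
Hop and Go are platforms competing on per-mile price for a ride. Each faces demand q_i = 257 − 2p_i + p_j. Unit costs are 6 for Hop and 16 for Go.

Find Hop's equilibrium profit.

14450

Hop's profit: π = (p_{Hop} − 6)(257 − 2p_{Hop} + p_{Go}).
∂π/∂p_{Hop} = 269 − 4p_{Hop} + p_{Go} = 0 ⇒ p_{Hop} = 67.25 + 0.25p_{Go}.
Similarly p_{Go} = 72.25 + 0.25p_{Hop}.
Solving the two reaction functions simultaneously: (1 − (0.25)(0.25))p_{Hop} = 67.25 + 0.25·72.25, so 0.9375p_{Hop} = 85.3125 and p_{Hop} = 91.
Then p_{Go} = 72.25 + 0.25·91 = 95.
q_{Hop} = 257 − 2·91 + 95 = 170.
Profit = (91 − 6)·170 = 14450.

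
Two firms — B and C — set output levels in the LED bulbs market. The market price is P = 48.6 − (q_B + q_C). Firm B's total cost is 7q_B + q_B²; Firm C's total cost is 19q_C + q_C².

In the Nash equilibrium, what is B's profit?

Firm B's profit: π = q_B(48.6 − (q_B + q_C)) − 7q_B − q_B².
∂π/∂q_B = 41.6 − 4q_B − q_C = 0, so q_B = 10.4 − 0.25q_C.
By the same steps for C: q_C = 7.4 − 0.25q_B.
Solving the two reaction functions simultaneously: (1 − (−0.25)(−0.25))q_B = 10.4 − 0.25·7.4, so 0.9375q_B = 8.55 and q_B = 9.12.
Then q_C = 7.4 − 0.25·9.12 = 5.12.
Price P = 48.6 − 14.24 = 34.36.
B's profit: (34.36 − 7)·9.12 − (9.12)² = 166.3488.

166.3488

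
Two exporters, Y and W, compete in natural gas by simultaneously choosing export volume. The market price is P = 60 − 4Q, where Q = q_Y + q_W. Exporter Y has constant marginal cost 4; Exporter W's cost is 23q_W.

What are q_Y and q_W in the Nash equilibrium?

Exporter Y's profit: π = q_Y(60 − 4(q_Y + q_W)) − 4q_Y.
∂π/∂q_Y = 56 − 8q_Y − 4q_W = 0, so q_Y = 7 − 0.5q_W.
By the same steps for W: q_W = 4.625 − 0.5q_Y.
Solving the two reaction functions simultaneously: (1 − (−0.5)(−0.5))q_Y = 7 − 0.5·4.625, so 0.75q_Y = 4.6875 and q_Y = 6.25.
Then q_W = 4.625 − 0.5·6.25 = 1.5.

6.25, 1.5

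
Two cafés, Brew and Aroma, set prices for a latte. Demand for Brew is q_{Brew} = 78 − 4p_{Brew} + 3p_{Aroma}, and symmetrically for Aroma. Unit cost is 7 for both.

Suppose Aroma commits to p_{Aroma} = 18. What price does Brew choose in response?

20

Brew's profit: π = (p_{Brew} − 7)(78 − 4p_{Brew} + 3p_{Aroma}).
∂π/∂p_{Brew} = 106 − 8p_{Brew} + 3p_{Aroma} = 0 ⇒ p_{Brew} = 13.25 + 0.375p_{Aroma}.
At p_{Aroma} = 18: p_{Brew} = 13.25 + 0.375·18 = 20.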